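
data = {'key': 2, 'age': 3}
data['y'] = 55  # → {'key': 2, 'age': 3, 'y': 55}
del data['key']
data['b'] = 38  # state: {'age': 3, 'y': 55, 'b': 38}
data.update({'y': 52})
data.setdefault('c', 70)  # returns 70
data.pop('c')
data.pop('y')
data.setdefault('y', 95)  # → 95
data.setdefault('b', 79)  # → 38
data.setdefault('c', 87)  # 87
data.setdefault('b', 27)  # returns 38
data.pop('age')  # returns 3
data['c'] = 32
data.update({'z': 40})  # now {'b': 38, 'y': 95, 'c': 32, 'z': 40}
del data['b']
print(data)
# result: {'y': 95, 'c': 32, 'z': 40}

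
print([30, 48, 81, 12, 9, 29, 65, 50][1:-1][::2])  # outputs [48, 12, 29]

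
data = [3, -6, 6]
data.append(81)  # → [3, -6, 6, 81]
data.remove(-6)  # [3, 6, 81]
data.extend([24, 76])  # [3, 6, 81, 24, 76]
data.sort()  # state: [3, 6, 24, 76, 81]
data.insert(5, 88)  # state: [3, 6, 24, 76, 81, 88]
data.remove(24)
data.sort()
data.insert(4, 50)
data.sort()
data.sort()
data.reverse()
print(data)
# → [88, 81, 76, 50, 6, 3]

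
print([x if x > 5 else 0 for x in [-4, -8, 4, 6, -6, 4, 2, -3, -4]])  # [0, 0, 0, 6, 0, 0, 0, 0, 0]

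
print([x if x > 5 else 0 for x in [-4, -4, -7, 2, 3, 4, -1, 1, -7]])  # [0, 0, 0, 0, 0, 0, 0, 0, 0]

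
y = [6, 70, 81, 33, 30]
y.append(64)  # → [6, 70, 81, 33, 30, 64]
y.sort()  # [6, 30, 33, 64, 70, 81]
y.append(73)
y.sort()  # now [6, 30, 33, 64, 70, 73, 81]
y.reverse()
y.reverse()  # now [6, 30, 33, 64, 70, 73, 81]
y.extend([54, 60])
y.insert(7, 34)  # [6, 30, 33, 64, 70, 73, 81, 34, 54, 60]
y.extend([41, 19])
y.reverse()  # [19, 41, 60, 54, 34, 81, 73, 70, 64, 33, 30, 6]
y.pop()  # 6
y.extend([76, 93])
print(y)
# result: [19, 41, 60, 54, 34, 81, 73, 70, 64, 33, 30, 76, 93]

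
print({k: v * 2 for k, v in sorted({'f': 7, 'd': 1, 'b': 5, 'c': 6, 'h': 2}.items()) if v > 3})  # {'b': 10, 'c': 12, 'f': 14}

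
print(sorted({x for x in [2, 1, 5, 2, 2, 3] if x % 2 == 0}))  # [2]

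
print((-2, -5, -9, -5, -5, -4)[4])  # -5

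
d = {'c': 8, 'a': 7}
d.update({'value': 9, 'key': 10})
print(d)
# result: {'c': 8, 'a': 7, 'value': 9, 'key': 10}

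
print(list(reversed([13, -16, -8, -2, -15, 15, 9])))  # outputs [9, 15, -15, -2, -8, -16, 13]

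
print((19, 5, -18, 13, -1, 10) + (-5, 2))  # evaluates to (19, 5, -18, 13, -1, 10, -5, 2)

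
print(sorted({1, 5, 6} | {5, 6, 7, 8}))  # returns [1, 5, 6, 7, 8]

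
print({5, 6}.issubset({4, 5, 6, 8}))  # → True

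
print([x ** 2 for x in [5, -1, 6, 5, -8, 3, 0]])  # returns [25, 1, 36, 25, 64, 9, 0]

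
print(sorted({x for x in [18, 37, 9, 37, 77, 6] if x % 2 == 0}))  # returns [6, 18]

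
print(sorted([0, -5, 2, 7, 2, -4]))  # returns [-5, -4, 0, 2, 2, 7]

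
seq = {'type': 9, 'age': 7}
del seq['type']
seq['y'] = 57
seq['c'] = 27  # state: {'age': 7, 'y': 57, 'c': 27}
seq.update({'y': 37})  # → {'age': 7, 'y': 37, 'c': 27}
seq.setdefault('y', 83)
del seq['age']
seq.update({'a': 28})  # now {'y': 37, 'c': 27, 'a': 28}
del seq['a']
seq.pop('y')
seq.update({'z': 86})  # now {'c': 27, 'z': 86}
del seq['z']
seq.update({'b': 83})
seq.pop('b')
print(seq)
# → {'c': 27}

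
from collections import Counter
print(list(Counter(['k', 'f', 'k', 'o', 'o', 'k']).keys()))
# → ['k', 'f', 'o']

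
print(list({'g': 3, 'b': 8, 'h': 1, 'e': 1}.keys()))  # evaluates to ['g', 'b', 'h', 'e']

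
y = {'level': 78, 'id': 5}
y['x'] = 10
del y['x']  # {'level': 78, 'id': 5}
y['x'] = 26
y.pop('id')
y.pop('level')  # 78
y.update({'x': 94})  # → {'x': 94}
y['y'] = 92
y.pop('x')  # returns 94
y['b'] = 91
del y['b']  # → {'y': 92}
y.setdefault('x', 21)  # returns 21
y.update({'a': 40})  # {'y': 92, 'x': 21, 'a': 40}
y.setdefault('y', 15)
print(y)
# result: {'y': 92, 'x': 21, 'a': 40}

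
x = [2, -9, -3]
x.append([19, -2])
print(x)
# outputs [2, -9, -3, [19, -2]]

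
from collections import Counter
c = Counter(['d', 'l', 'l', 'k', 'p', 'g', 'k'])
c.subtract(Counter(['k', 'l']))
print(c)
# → Counter({'d': 1, 'l': 1, 'k': 1, 'p': 1, 'g': 1})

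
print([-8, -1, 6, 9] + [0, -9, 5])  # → [-8, -1, 6, 9, 0, -9, 5]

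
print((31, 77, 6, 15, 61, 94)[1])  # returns 77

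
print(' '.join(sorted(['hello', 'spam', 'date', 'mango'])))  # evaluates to date hello mango spam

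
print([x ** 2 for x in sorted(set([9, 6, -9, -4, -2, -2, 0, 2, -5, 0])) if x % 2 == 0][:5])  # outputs [16, 4, 0, 4, 36]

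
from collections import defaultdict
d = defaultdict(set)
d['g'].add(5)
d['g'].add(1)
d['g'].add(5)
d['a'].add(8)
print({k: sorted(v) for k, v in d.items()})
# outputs {'g': [1, 5], 'a': [8]}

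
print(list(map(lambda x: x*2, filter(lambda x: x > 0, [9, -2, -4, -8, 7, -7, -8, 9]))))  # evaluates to [18, 14, 18]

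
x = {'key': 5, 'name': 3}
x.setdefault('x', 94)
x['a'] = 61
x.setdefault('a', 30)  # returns 61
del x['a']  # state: {'key': 5, 'name': 3, 'x': 94}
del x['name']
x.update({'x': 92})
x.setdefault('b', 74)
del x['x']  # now {'key': 5, 'b': 74}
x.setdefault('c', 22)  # 22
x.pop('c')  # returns 22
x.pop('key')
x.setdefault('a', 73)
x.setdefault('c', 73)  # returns 73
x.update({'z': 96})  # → {'b': 74, 'a': 73, 'c': 73, 'z': 96}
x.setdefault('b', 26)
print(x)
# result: {'b': 74, 'a': 73, 'c': 73, 'z': 96}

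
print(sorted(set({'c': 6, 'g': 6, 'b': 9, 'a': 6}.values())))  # [6, 9]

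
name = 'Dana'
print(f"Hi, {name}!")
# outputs Hi, Dana!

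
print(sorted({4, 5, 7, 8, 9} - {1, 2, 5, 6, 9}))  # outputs [4, 7, 8]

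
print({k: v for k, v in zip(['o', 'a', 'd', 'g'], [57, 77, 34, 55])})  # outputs {'o': 57, 'a': 77, 'd': 34, 'g': 55}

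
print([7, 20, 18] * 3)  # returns [7, 20, 18, 7, 20, 18, 7, 20, 18]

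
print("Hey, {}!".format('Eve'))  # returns Hey, Eve!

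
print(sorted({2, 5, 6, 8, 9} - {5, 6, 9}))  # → [2, 8]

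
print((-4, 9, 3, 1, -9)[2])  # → 3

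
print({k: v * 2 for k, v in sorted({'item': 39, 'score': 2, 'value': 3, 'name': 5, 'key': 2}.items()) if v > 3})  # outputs {'item': 78, 'name': 10}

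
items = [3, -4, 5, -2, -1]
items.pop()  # -1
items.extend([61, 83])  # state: [3, -4, 5, -2, 61, 83]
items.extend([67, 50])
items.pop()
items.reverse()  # [67, 83, 61, -2, 5, -4, 3]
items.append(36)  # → [67, 83, 61, -2, 5, -4, 3, 36]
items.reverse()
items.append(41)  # [36, 3, -4, 5, -2, 61, 83, 67, 41]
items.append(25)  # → [36, 3, -4, 5, -2, 61, 83, 67, 41, 25]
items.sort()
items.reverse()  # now [83, 67, 61, 41, 36, 25, 5, 3, -2, -4]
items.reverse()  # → [-4, -2, 3, 5, 25, 36, 41, 61, 67, 83]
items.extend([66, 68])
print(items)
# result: [-4, -2, 3, 5, 25, 36, 41, 61, 67, 83, 66, 68]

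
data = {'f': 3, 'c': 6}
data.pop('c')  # 6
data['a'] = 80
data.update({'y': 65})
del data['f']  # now {'a': 80, 'y': 65}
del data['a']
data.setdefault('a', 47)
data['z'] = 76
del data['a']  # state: {'y': 65, 'z': 76}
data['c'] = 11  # {'y': 65, 'z': 76, 'c': 11}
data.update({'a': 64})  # {'y': 65, 'z': 76, 'c': 11, 'a': 64}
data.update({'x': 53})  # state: {'y': 65, 'z': 76, 'c': 11, 'a': 64, 'x': 53}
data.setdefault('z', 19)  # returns 76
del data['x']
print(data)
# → {'y': 65, 'z': 76, 'c': 11, 'a': 64}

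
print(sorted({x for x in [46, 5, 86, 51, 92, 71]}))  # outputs [5, 46, 51, 71, 86, 92]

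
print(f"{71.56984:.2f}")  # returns 71.57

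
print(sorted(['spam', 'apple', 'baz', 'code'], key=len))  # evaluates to ['baz', 'spam', 'code', 'apple']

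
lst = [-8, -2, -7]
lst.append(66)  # [-8, -2, -7, 66]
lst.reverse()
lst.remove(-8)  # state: [66, -7, -2]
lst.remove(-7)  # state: [66, -2]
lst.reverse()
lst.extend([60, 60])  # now [-2, 66, 60, 60]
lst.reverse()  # [60, 60, 66, -2]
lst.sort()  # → [-2, 60, 60, 66]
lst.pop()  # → 66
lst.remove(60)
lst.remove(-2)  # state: [60]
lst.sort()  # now [60]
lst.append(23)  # [60, 23]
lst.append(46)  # [60, 23, 46]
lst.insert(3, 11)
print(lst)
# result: [60, 23, 46, 11]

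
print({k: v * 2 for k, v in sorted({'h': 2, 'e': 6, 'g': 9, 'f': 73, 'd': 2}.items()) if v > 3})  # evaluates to {'e': 12, 'f': 146, 'g': 18}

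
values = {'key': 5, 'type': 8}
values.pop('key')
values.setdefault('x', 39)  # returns 39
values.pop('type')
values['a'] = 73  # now {'x': 39, 'a': 73}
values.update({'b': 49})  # {'x': 39, 'a': 73, 'b': 49}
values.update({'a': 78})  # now {'x': 39, 'a': 78, 'b': 49}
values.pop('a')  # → 78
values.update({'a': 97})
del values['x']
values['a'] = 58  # {'b': 49, 'a': 58}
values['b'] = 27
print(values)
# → {'b': 27, 'a': 58}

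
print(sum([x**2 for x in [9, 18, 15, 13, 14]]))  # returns 995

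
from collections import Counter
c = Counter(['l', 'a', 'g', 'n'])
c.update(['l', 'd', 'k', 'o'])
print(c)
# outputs Counter({'l': 2, 'a': 1, 'g': 1, 'n': 1, 'd': 1, 'k': 1, 'o': 1})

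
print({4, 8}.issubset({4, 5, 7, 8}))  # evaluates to True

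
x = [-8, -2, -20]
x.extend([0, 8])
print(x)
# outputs [-8, -2, -20, 0, 8]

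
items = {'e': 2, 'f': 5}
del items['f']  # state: {'e': 2}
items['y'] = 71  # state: {'e': 2, 'y': 71}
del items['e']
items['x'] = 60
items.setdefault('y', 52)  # 71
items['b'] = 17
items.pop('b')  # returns 17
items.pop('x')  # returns 60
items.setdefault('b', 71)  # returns 71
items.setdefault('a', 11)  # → 11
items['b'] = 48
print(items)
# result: {'y': 71, 'b': 48, 'a': 11}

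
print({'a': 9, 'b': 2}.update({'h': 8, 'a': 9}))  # None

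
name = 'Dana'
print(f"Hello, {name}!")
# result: Hello, Dana!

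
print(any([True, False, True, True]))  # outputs True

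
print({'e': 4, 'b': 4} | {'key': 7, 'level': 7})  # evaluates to {'e': 4, 'b': 4, 'key': 7, 'level': 7}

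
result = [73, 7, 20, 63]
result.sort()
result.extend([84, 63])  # [7, 20, 63, 73, 84, 63]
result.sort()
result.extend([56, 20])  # [7, 20, 63, 63, 73, 84, 56, 20]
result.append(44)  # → [7, 20, 63, 63, 73, 84, 56, 20, 44]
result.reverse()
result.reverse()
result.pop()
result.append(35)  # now [7, 20, 63, 63, 73, 84, 56, 20, 35]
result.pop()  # 35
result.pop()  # 20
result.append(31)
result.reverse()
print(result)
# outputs [31, 56, 84, 73, 63, 63, 20, 7]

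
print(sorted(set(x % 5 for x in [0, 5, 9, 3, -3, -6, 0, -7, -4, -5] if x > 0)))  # [0, 3, 4]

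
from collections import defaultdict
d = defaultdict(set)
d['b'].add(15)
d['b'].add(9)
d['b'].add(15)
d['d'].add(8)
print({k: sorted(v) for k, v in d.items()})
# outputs {'b': [9, 15], 'd': [8]}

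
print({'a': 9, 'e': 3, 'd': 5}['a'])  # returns 9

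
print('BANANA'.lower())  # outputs banana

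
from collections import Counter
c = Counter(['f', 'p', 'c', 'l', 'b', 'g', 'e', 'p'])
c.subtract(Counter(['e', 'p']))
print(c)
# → Counter({'f': 1, 'p': 1, 'c': 1, 'l': 1, 'b': 1, 'g': 1, 'e': 0})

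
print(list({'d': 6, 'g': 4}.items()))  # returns [('d', 6), ('g', 4)]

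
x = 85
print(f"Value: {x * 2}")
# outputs Value: 170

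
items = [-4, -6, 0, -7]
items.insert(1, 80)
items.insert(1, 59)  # [-4, 59, 80, -6, 0, -7]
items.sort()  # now [-7, -6, -4, 0, 59, 80]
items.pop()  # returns 80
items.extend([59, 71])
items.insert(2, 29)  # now [-7, -6, 29, -4, 0, 59, 59, 71]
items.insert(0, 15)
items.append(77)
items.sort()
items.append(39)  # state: [-7, -6, -4, 0, 15, 29, 59, 59, 71, 77, 39]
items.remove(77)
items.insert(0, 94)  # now [94, -7, -6, -4, 0, 15, 29, 59, 59, 71, 39]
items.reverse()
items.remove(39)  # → [71, 59, 59, 29, 15, 0, -4, -6, -7, 94]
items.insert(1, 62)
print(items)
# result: [71, 62, 59, 59, 29, 15, 0, -4, -6, -7, 94]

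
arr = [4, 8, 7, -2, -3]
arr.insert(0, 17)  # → [17, 4, 8, 7, -2, -3]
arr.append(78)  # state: [17, 4, 8, 7, -2, -3, 78]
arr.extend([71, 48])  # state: [17, 4, 8, 7, -2, -3, 78, 71, 48]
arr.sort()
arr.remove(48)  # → [-3, -2, 4, 7, 8, 17, 71, 78]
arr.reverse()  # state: [78, 71, 17, 8, 7, 4, -2, -3]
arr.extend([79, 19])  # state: [78, 71, 17, 8, 7, 4, -2, -3, 79, 19]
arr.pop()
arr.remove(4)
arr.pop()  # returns 79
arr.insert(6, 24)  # [78, 71, 17, 8, 7, -2, 24, -3]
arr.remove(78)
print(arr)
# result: [71, 17, 8, 7, -2, 24, -3]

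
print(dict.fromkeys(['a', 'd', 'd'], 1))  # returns {'a': 1, 'd': 1}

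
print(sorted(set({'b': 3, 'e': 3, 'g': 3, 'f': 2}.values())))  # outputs [2, 3]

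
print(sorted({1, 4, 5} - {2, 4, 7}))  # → [1, 5]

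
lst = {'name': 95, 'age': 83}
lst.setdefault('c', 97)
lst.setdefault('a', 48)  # 48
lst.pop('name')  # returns 95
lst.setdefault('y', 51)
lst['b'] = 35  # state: {'age': 83, 'c': 97, 'a': 48, 'y': 51, 'b': 35}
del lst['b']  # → {'age': 83, 'c': 97, 'a': 48, 'y': 51}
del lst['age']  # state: {'c': 97, 'a': 48, 'y': 51}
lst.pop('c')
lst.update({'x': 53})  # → {'a': 48, 'y': 51, 'x': 53}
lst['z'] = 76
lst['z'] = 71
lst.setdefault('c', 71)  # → 71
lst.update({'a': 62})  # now {'a': 62, 'y': 51, 'x': 53, 'z': 71, 'c': 71}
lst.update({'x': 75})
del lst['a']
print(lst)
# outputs {'y': 51, 'x': 75, 'z': 71, 'c': 71}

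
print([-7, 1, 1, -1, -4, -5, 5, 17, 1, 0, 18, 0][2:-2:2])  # [1, -4, 5, 1]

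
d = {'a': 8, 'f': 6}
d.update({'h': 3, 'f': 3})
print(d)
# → {'a': 8, 'f': 3, 'h': 3}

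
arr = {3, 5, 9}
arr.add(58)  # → {3, 5, 9, 58}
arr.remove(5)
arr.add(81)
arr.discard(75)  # {3, 9, 58, 81}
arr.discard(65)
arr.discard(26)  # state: {3, 9, 58, 81}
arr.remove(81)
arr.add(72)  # {3, 9, 58, 72}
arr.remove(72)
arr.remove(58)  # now {3, 9}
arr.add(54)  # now {3, 9, 54}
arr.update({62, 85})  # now {3, 9, 54, 62, 85}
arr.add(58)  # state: {3, 9, 54, 58, 62, 85}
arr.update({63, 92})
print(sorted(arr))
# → [3, 9, 54, 58, 62, 63, 85, 92]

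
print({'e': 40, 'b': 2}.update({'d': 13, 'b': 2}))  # None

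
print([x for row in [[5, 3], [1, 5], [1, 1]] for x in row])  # [5, 3, 1, 5, 1, 1]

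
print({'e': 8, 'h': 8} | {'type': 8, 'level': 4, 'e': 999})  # {'e': 999, 'h': 8, 'type': 8, 'level': 4}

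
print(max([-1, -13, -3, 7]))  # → 7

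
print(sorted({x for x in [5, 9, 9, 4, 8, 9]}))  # [4, 5, 8, 9]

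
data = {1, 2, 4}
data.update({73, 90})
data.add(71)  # {1, 2, 4, 71, 73, 90}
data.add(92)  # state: {1, 2, 4, 71, 73, 90, 92}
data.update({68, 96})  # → {1, 2, 4, 68, 71, 73, 90, 92, 96}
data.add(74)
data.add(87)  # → {1, 2, 4, 68, 71, 73, 74, 87, 90, 92, 96}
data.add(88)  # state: {1, 2, 4, 68, 71, 73, 74, 87, 88, 90, 92, 96}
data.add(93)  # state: {1, 2, 4, 68, 71, 73, 74, 87, 88, 90, 92, 93, 96}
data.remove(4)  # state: {1, 2, 68, 71, 73, 74, 87, 88, 90, 92, 93, 96}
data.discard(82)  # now {1, 2, 68, 71, 73, 74, 87, 88, 90, 92, 93, 96}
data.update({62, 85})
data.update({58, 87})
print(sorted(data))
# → [1, 2, 58, 62, 68, 71, 73, 74, 85, 87, 88, 90, 92, 93, 96]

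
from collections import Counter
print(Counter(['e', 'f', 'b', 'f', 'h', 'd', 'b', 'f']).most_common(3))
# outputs [('f', 3), ('b', 2), ('e', 1)]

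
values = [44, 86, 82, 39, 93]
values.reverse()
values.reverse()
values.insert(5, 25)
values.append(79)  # [44, 86, 82, 39, 93, 25, 79]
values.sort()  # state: [25, 39, 44, 79, 82, 86, 93]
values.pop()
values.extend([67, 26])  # [25, 39, 44, 79, 82, 86, 67, 26]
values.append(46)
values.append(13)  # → [25, 39, 44, 79, 82, 86, 67, 26, 46, 13]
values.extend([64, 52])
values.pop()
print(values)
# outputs [25, 39, 44, 79, 82, 86, 67, 26, 46, 13, 64]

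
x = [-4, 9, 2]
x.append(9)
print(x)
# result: [-4, 9, 2, 9]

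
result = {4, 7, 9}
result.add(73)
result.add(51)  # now {4, 7, 9, 51, 73}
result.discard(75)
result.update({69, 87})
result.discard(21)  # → {4, 7, 9, 51, 69, 73, 87}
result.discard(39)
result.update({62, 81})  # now {4, 7, 9, 51, 62, 69, 73, 81, 87}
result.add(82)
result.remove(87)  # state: {4, 7, 9, 51, 62, 69, 73, 81, 82}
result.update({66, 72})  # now {4, 7, 9, 51, 62, 66, 69, 72, 73, 81, 82}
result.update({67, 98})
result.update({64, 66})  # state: {4, 7, 9, 51, 62, 64, 66, 67, 69, 72, 73, 81, 82, 98}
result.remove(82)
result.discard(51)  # {4, 7, 9, 62, 64, 66, 67, 69, 72, 73, 81, 98}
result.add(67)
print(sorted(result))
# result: [4, 7, 9, 62, 64, 66, 67, 69, 72, 73, 81, 98]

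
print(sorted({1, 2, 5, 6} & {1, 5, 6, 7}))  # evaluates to [1, 5, 6]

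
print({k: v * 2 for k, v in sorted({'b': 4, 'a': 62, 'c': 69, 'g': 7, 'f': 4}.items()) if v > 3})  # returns {'a': 124, 'b': 8, 'c': 138, 'f': 8, 'g': 14}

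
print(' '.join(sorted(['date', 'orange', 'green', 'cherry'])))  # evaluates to cherry date green orange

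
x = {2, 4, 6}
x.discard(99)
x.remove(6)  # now {2, 4}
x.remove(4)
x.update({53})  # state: {2, 53}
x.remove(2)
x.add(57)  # {53, 57}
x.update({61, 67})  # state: {53, 57, 61, 67}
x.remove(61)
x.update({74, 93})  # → {53, 57, 67, 74, 93}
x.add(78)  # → {53, 57, 67, 74, 78, 93}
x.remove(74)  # {53, 57, 67, 78, 93}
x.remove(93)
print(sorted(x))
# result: [53, 57, 67, 78]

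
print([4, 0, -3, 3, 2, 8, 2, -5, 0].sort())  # None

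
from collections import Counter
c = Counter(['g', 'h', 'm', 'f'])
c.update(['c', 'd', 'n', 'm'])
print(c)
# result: Counter({'m': 2, 'g': 1, 'h': 1, 'f': 1, 'c': 1, 'd': 1, 'n': 1})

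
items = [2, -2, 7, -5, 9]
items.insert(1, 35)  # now [2, 35, -2, 7, -5, 9]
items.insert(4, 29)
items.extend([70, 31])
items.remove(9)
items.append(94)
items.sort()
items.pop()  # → 94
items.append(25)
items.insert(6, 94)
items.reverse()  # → [25, 70, 35, 94, 31, 29, 7, 2, -2, -5]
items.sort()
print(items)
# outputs [-5, -2, 2, 7, 25, 29, 31, 35, 70, 94]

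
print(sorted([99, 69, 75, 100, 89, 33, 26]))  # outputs [26, 33, 69, 75, 89, 99, 100]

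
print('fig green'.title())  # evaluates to Fig Green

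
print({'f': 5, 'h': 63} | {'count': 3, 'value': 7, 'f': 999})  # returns {'f': 999, 'h': 63, 'count': 3, 'value': 7}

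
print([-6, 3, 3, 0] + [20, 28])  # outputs [-6, 3, 3, 0, 20, 28]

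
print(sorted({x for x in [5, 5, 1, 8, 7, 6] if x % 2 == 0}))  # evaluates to [6, 8]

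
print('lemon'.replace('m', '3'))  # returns le3on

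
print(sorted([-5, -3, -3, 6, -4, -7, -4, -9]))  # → [-9, -7, -5, -4, -4, -3, -3, 6]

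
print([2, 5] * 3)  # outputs [2, 5, 2, 5, 2, 5]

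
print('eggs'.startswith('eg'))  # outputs True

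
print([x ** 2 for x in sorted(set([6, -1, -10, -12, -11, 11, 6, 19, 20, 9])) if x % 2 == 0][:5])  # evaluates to [144, 100, 36, 400]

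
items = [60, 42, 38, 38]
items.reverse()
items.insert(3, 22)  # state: [38, 38, 42, 22, 60]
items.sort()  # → [22, 38, 38, 42, 60]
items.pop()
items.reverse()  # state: [42, 38, 38, 22]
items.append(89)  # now [42, 38, 38, 22, 89]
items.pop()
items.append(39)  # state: [42, 38, 38, 22, 39]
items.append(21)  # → [42, 38, 38, 22, 39, 21]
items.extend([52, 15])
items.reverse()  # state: [15, 52, 21, 39, 22, 38, 38, 42]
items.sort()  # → [15, 21, 22, 38, 38, 39, 42, 52]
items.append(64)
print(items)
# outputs [15, 21, 22, 38, 38, 39, 42, 52, 64]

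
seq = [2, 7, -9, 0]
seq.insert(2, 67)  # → [2, 7, 67, -9, 0]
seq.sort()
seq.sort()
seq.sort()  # [-9, 0, 2, 7, 67]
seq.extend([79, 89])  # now [-9, 0, 2, 7, 67, 79, 89]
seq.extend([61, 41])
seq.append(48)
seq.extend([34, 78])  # [-9, 0, 2, 7, 67, 79, 89, 61, 41, 48, 34, 78]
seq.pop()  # 78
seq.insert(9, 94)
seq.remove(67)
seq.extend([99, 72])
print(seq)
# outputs [-9, 0, 2, 7, 79, 89, 61, 41, 94, 48, 34, 99, 72]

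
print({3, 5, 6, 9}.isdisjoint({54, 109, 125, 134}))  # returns True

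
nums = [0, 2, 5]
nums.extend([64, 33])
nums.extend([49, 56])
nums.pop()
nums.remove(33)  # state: [0, 2, 5, 64, 49]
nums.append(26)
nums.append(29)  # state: [0, 2, 5, 64, 49, 26, 29]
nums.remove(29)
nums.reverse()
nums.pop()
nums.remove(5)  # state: [26, 49, 64, 2]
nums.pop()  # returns 2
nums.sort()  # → [26, 49, 64]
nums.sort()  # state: [26, 49, 64]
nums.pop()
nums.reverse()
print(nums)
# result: [49, 26]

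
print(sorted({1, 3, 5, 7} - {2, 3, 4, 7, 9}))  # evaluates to [1, 5]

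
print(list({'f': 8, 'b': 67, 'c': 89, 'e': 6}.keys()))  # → ['f', 'b', 'c', 'e']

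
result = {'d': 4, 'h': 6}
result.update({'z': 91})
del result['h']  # {'d': 4, 'z': 91}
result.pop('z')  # 91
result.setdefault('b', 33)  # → 33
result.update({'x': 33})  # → {'d': 4, 'b': 33, 'x': 33}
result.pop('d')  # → 4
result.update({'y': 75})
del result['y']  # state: {'b': 33, 'x': 33}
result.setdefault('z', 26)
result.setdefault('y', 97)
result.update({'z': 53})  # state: {'b': 33, 'x': 33, 'z': 53, 'y': 97}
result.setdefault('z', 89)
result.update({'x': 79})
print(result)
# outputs {'b': 33, 'x': 79, 'z': 53, 'y': 97}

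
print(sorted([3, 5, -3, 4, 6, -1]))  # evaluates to [-3, -1, 3, 4, 5, 6]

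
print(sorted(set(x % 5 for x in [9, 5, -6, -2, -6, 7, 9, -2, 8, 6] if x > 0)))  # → [0, 1, 2, 3, 4]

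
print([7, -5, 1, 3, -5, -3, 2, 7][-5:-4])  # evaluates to [3]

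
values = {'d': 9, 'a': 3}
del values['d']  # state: {'a': 3}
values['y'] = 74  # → {'a': 3, 'y': 74}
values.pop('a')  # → 3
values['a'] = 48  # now {'y': 74, 'a': 48}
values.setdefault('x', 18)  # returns 18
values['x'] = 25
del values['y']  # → {'a': 48, 'x': 25}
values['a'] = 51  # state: {'a': 51, 'x': 25}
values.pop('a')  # 51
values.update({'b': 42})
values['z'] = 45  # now {'x': 25, 'b': 42, 'z': 45}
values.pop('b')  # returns 42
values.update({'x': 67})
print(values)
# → {'x': 67, 'z': 45}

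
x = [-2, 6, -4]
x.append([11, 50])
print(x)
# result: [-2, 6, -4, [11, 50]]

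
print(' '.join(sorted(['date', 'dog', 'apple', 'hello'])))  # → apple date dog hello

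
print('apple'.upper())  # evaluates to APPLE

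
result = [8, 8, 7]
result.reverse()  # [7, 8, 8]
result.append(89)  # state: [7, 8, 8, 89]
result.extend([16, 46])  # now [7, 8, 8, 89, 16, 46]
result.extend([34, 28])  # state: [7, 8, 8, 89, 16, 46, 34, 28]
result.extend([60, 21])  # [7, 8, 8, 89, 16, 46, 34, 28, 60, 21]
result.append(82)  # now [7, 8, 8, 89, 16, 46, 34, 28, 60, 21, 82]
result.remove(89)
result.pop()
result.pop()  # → 21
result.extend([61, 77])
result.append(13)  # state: [7, 8, 8, 16, 46, 34, 28, 60, 61, 77, 13]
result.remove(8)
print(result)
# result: [7, 8, 16, 46, 34, 28, 60, 61, 77, 13]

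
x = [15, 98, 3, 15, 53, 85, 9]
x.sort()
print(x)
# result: [3, 9, 15, 15, 53, 85, 98]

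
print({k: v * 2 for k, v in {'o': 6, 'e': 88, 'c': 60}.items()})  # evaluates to {'o': 12, 'e': 176, 'c': 120}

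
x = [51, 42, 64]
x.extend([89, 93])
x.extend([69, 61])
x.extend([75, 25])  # [51, 42, 64, 89, 93, 69, 61, 75, 25]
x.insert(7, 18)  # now [51, 42, 64, 89, 93, 69, 61, 18, 75, 25]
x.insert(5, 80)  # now [51, 42, 64, 89, 93, 80, 69, 61, 18, 75, 25]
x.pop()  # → 25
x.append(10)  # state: [51, 42, 64, 89, 93, 80, 69, 61, 18, 75, 10]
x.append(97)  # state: [51, 42, 64, 89, 93, 80, 69, 61, 18, 75, 10, 97]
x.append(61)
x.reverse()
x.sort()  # [10, 18, 42, 51, 61, 61, 64, 69, 75, 80, 89, 93, 97]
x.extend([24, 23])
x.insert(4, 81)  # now [10, 18, 42, 51, 81, 61, 61, 64, 69, 75, 80, 89, 93, 97, 24, 23]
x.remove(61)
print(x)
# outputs [10, 18, 42, 51, 81, 61, 64, 69, 75, 80, 89, 93, 97, 24, 23]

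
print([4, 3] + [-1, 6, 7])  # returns [4, 3, -1, 6, 7]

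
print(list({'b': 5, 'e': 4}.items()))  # [('b', 5), ('e', 4)]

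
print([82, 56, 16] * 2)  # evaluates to [82, 56, 16, 82, 56, 16]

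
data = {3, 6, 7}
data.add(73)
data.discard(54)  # {3, 6, 7, 73}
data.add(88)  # {3, 6, 7, 73, 88}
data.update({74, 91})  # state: {3, 6, 7, 73, 74, 88, 91}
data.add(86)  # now {3, 6, 7, 73, 74, 86, 88, 91}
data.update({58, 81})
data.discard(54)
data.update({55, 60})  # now {3, 6, 7, 55, 58, 60, 73, 74, 81, 86, 88, 91}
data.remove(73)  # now {3, 6, 7, 55, 58, 60, 74, 81, 86, 88, 91}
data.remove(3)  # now {6, 7, 55, 58, 60, 74, 81, 86, 88, 91}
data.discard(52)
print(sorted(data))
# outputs [6, 7, 55, 58, 60, 74, 81, 86, 88, 91]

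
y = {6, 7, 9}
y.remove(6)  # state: {7, 9}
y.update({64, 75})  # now {7, 9, 64, 75}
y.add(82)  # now {7, 9, 64, 75, 82}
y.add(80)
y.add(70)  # {7, 9, 64, 70, 75, 80, 82}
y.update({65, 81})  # {7, 9, 64, 65, 70, 75, 80, 81, 82}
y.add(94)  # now {7, 9, 64, 65, 70, 75, 80, 81, 82, 94}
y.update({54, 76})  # {7, 9, 54, 64, 65, 70, 75, 76, 80, 81, 82, 94}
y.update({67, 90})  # {7, 9, 54, 64, 65, 67, 70, 75, 76, 80, 81, 82, 90, 94}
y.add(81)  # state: {7, 9, 54, 64, 65, 67, 70, 75, 76, 80, 81, 82, 90, 94}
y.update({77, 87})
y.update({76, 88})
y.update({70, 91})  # {7, 9, 54, 64, 65, 67, 70, 75, 76, 77, 80, 81, 82, 87, 88, 90, 91, 94}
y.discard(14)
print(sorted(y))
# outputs [7, 9, 54, 64, 65, 67, 70, 75, 76, 77, 80, 81, 82, 87, 88, 90, 91, 94]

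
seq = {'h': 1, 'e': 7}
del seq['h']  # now {'e': 7}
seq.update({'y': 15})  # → {'e': 7, 'y': 15}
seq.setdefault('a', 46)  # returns 46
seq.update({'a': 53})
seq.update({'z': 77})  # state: {'e': 7, 'y': 15, 'a': 53, 'z': 77}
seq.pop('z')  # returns 77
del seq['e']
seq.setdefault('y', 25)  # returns 15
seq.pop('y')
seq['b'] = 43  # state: {'a': 53, 'b': 43}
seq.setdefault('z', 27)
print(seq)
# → {'a': 53, 'b': 43, 'z': 27}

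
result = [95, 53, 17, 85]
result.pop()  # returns 85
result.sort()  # [17, 53, 95]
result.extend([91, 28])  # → [17, 53, 95, 91, 28]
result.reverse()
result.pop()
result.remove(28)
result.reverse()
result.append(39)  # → [53, 95, 91, 39]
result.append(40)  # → [53, 95, 91, 39, 40]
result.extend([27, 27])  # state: [53, 95, 91, 39, 40, 27, 27]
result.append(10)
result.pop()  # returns 10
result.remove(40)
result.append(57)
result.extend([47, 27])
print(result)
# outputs [53, 95, 91, 39, 27, 27, 57, 47, 27]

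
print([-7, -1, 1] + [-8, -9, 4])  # [-7, -1, 1, -8, -9, 4]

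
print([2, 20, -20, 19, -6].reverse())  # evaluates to None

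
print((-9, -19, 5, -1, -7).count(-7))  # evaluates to 1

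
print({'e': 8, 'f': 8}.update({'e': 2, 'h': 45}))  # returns None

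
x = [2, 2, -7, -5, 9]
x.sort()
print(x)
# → [-7, -5, 2, 2, 9]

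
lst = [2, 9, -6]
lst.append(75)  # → [2, 9, -6, 75]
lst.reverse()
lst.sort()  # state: [-6, 2, 9, 75]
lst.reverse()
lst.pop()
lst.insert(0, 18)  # [18, 75, 9, 2]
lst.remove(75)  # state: [18, 9, 2]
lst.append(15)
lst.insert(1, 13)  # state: [18, 13, 9, 2, 15]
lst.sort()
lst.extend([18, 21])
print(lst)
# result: [2, 9, 13, 15, 18, 18, 21]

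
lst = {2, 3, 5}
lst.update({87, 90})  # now {2, 3, 5, 87, 90}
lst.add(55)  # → {2, 3, 5, 55, 87, 90}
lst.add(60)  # {2, 3, 5, 55, 60, 87, 90}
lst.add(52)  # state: {2, 3, 5, 52, 55, 60, 87, 90}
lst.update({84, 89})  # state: {2, 3, 5, 52, 55, 60, 84, 87, 89, 90}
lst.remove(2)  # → {3, 5, 52, 55, 60, 84, 87, 89, 90}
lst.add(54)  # {3, 5, 52, 54, 55, 60, 84, 87, 89, 90}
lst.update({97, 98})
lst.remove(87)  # {3, 5, 52, 54, 55, 60, 84, 89, 90, 97, 98}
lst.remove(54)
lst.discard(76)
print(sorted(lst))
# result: [3, 5, 52, 55, 60, 84, 89, 90, 97, 98]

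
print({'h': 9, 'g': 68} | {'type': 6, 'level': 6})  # {'h': 9, 'g': 68, 'type': 6, 'level': 6}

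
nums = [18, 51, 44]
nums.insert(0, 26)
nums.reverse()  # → [44, 51, 18, 26]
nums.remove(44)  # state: [51, 18, 26]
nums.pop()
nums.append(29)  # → [51, 18, 29]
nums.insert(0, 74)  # [74, 51, 18, 29]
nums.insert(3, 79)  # [74, 51, 18, 79, 29]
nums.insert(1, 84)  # [74, 84, 51, 18, 79, 29]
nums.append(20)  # [74, 84, 51, 18, 79, 29, 20]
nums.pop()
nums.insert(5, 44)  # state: [74, 84, 51, 18, 79, 44, 29]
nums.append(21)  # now [74, 84, 51, 18, 79, 44, 29, 21]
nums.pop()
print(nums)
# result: [74, 84, 51, 18, 79, 44, 29]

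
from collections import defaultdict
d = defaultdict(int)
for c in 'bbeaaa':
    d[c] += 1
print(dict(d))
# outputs {'b': 2, 'e': 1, 'a': 3}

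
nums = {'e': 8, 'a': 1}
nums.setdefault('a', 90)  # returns 1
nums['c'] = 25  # {'e': 8, 'a': 1, 'c': 25}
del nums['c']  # {'e': 8, 'a': 1}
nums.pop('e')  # 8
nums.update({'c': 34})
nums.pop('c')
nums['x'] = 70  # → {'a': 1, 'x': 70}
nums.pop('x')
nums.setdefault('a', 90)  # 1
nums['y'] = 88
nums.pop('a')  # 1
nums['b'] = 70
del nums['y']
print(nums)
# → {'b': 70}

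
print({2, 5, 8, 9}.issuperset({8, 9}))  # True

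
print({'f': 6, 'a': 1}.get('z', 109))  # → 109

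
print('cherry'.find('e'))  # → 2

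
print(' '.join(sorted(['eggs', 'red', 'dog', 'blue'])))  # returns blue dog eggs red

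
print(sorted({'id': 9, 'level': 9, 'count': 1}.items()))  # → [('count', 1), ('id', 9), ('level', 9)]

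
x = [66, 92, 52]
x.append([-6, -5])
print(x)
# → [66, 92, 52, [-6, -5]]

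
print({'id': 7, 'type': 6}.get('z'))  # None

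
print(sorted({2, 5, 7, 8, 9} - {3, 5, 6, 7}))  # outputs [2, 8, 9]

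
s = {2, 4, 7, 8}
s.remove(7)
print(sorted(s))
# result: [2, 4, 8]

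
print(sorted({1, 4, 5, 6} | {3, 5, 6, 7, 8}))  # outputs [1, 3, 4, 5, 6, 7, 8]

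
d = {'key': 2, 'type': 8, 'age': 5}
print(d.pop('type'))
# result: 8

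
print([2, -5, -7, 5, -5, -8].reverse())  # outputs None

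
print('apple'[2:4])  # pl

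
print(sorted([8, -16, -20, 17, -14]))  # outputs [-20, -16, -14, 8, 17]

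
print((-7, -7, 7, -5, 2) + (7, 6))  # (-7, -7, 7, -5, 2, 7, 6)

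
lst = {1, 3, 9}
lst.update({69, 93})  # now {1, 3, 9, 69, 93}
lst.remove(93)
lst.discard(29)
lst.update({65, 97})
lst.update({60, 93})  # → {1, 3, 9, 60, 65, 69, 93, 97}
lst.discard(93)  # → {1, 3, 9, 60, 65, 69, 97}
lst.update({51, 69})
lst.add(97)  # {1, 3, 9, 51, 60, 65, 69, 97}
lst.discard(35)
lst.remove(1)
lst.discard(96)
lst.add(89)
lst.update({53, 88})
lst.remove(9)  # {3, 51, 53, 60, 65, 69, 88, 89, 97}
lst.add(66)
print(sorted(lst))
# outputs [3, 51, 53, 60, 65, 66, 69, 88, 89, 97]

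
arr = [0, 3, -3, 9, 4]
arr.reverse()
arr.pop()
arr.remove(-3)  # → [4, 9, 3]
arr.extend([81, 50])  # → [4, 9, 3, 81, 50]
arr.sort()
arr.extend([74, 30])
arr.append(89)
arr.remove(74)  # [3, 4, 9, 50, 81, 30, 89]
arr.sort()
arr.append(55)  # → [3, 4, 9, 30, 50, 81, 89, 55]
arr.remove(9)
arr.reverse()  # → [55, 89, 81, 50, 30, 4, 3]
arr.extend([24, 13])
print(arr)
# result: [55, 89, 81, 50, 30, 4, 3, 24, 13]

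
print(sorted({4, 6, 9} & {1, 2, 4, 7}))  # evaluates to [4]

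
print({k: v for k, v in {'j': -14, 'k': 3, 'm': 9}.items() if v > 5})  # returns {'m': 9}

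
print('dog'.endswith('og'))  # True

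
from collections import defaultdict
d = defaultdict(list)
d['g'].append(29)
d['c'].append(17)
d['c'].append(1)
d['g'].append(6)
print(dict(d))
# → {'g': [29, 6], 'c': [17, 1]}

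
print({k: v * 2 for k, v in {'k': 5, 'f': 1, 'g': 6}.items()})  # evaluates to {'k': 10, 'f': 2, 'g': 12}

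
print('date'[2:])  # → te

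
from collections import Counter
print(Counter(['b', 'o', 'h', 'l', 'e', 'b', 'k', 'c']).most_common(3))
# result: [('b', 2), ('o', 1), ('h', 1)]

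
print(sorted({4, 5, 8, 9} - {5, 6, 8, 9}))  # [4]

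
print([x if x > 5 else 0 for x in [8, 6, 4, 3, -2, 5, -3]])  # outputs [8, 6, 0, 0, 0, 0, 0]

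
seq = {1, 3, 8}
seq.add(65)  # {1, 3, 8, 65}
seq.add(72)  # {1, 3, 8, 65, 72}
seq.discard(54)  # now {1, 3, 8, 65, 72}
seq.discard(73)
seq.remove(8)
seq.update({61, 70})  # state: {1, 3, 61, 65, 70, 72}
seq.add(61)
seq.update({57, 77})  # {1, 3, 57, 61, 65, 70, 72, 77}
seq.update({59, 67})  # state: {1, 3, 57, 59, 61, 65, 67, 70, 72, 77}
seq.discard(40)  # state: {1, 3, 57, 59, 61, 65, 67, 70, 72, 77}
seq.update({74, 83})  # {1, 3, 57, 59, 61, 65, 67, 70, 72, 74, 77, 83}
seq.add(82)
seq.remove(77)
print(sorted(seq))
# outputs [1, 3, 57, 59, 61, 65, 67, 70, 72, 74, 82, 83]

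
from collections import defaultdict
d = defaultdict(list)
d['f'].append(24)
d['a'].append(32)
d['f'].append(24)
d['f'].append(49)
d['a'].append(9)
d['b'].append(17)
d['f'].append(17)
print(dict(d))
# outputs {'f': [24, 24, 49, 17], 'a': [32, 9], 'b': [17]}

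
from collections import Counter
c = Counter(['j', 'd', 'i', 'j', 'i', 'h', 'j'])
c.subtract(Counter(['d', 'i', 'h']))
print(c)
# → Counter({'j': 3, 'i': 1, 'd': 0, 'h': 0})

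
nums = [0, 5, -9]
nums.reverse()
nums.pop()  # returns 0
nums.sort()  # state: [-9, 5]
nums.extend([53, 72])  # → [-9, 5, 53, 72]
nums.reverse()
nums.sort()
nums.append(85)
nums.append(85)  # [-9, 5, 53, 72, 85, 85]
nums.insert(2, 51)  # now [-9, 5, 51, 53, 72, 85, 85]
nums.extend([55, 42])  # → [-9, 5, 51, 53, 72, 85, 85, 55, 42]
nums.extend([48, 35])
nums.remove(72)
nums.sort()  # [-9, 5, 35, 42, 48, 51, 53, 55, 85, 85]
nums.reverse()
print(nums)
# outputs [85, 85, 55, 53, 51, 48, 42, 35, 5, -9]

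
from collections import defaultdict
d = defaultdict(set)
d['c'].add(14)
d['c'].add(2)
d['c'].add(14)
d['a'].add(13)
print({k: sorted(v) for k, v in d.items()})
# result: {'c': [2, 14], 'a': [13]}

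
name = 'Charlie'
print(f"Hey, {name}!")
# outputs Hey, Charlie!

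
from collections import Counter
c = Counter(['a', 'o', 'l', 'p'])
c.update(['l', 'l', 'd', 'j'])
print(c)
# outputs Counter({'l': 3, 'a': 1, 'o': 1, 'p': 1, 'd': 1, 'j': 1})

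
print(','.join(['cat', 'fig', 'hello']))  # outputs cat,fig,hello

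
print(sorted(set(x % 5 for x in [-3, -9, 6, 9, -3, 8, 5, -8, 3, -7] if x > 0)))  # [0, 1, 3, 4]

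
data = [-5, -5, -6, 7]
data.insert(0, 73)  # [73, -5, -5, -6, 7]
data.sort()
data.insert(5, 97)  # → [-6, -5, -5, 7, 73, 97]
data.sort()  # [-6, -5, -5, 7, 73, 97]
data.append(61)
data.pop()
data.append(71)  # [-6, -5, -5, 7, 73, 97, 71]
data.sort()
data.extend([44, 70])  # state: [-6, -5, -5, 7, 71, 73, 97, 44, 70]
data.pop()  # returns 70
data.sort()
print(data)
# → [-6, -5, -5, 7, 44, 71, 73, 97]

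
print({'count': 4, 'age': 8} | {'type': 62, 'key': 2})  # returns {'count': 4, 'age': 8, 'type': 62, 'key': 2}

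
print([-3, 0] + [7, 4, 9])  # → [-3, 0, 7, 4, 9]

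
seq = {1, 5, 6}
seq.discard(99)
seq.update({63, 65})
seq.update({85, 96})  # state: {1, 5, 6, 63, 65, 85, 96}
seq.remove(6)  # {1, 5, 63, 65, 85, 96}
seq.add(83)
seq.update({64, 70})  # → {1, 5, 63, 64, 65, 70, 83, 85, 96}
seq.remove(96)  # {1, 5, 63, 64, 65, 70, 83, 85}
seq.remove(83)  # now {1, 5, 63, 64, 65, 70, 85}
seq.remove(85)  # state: {1, 5, 63, 64, 65, 70}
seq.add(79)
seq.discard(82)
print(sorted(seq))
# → [1, 5, 63, 64, 65, 70, 79]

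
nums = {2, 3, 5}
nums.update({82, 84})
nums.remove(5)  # {2, 3, 82, 84}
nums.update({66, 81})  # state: {2, 3, 66, 81, 82, 84}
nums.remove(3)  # {2, 66, 81, 82, 84}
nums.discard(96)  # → {2, 66, 81, 82, 84}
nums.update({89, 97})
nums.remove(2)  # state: {66, 81, 82, 84, 89, 97}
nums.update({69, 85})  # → {66, 69, 81, 82, 84, 85, 89, 97}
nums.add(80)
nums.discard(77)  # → {66, 69, 80, 81, 82, 84, 85, 89, 97}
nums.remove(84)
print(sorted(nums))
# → [66, 69, 80, 81, 82, 85, 89, 97]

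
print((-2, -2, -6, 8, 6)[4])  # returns 6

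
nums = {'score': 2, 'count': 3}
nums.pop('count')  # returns 3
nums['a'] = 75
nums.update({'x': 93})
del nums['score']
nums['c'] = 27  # {'a': 75, 'x': 93, 'c': 27}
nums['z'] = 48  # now {'a': 75, 'x': 93, 'c': 27, 'z': 48}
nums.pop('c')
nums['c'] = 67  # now {'a': 75, 'x': 93, 'z': 48, 'c': 67}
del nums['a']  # {'x': 93, 'z': 48, 'c': 67}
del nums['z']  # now {'x': 93, 'c': 67}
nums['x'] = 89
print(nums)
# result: {'x': 89, 'c': 67}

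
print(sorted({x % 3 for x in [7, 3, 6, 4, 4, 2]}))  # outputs [0, 1, 2]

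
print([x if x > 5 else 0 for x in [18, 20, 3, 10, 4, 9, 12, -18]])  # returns [18, 20, 0, 10, 0, 9, 12, 0]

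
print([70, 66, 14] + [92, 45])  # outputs [70, 66, 14, 92, 45]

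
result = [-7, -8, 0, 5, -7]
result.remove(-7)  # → [-8, 0, 5, -7]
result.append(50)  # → [-8, 0, 5, -7, 50]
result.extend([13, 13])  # [-8, 0, 5, -7, 50, 13, 13]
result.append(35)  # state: [-8, 0, 5, -7, 50, 13, 13, 35]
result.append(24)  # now [-8, 0, 5, -7, 50, 13, 13, 35, 24]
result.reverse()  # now [24, 35, 13, 13, 50, -7, 5, 0, -8]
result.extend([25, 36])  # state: [24, 35, 13, 13, 50, -7, 5, 0, -8, 25, 36]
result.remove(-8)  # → [24, 35, 13, 13, 50, -7, 5, 0, 25, 36]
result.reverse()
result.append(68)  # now [36, 25, 0, 5, -7, 50, 13, 13, 35, 24, 68]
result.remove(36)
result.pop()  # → 68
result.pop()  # 24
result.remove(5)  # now [25, 0, -7, 50, 13, 13, 35]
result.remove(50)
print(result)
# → [25, 0, -7, 13, 13, 35]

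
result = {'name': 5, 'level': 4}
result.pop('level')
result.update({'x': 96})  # {'name': 5, 'x': 96}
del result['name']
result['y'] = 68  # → {'x': 96, 'y': 68}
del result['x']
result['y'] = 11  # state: {'y': 11}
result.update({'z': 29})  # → {'y': 11, 'z': 29}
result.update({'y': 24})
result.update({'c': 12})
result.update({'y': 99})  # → {'y': 99, 'z': 29, 'c': 12}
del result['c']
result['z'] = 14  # {'y': 99, 'z': 14}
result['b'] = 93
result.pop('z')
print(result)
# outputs {'y': 99, 'b': 93}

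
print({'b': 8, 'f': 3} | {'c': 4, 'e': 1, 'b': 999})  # {'b': 999, 'f': 3, 'c': 4, 'e': 1}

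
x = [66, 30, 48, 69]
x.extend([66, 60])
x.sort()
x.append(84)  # [30, 48, 60, 66, 66, 69, 84]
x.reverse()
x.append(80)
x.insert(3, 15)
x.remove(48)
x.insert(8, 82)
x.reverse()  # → [82, 80, 30, 60, 66, 15, 66, 69, 84]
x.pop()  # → 84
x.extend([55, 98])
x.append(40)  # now [82, 80, 30, 60, 66, 15, 66, 69, 55, 98, 40]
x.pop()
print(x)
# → [82, 80, 30, 60, 66, 15, 66, 69, 55, 98]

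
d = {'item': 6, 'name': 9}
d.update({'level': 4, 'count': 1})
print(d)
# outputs {'item': 6, 'name': 9, 'level': 4, 'count': 1}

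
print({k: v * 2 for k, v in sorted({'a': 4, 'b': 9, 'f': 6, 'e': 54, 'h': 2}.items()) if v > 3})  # {'a': 8, 'b': 18, 'e': 108, 'f': 12}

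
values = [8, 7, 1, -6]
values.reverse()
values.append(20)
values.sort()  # [-6, 1, 7, 8, 20]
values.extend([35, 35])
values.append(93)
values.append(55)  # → [-6, 1, 7, 8, 20, 35, 35, 93, 55]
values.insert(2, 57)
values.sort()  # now [-6, 1, 7, 8, 20, 35, 35, 55, 57, 93]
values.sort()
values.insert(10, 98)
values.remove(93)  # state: [-6, 1, 7, 8, 20, 35, 35, 55, 57, 98]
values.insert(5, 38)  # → [-6, 1, 7, 8, 20, 38, 35, 35, 55, 57, 98]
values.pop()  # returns 98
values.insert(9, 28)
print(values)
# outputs [-6, 1, 7, 8, 20, 38, 35, 35, 55, 28, 57]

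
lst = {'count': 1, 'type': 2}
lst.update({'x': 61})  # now {'count': 1, 'type': 2, 'x': 61}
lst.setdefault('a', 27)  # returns 27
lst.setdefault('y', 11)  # 11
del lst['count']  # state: {'type': 2, 'x': 61, 'a': 27, 'y': 11}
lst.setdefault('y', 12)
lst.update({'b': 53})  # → {'type': 2, 'x': 61, 'a': 27, 'y': 11, 'b': 53}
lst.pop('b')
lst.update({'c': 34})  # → {'type': 2, 'x': 61, 'a': 27, 'y': 11, 'c': 34}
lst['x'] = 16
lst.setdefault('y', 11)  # 11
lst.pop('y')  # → 11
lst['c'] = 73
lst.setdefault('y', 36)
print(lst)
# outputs {'type': 2, 'x': 16, 'a': 27, 'c': 73, 'y': 36}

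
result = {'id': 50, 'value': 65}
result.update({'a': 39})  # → {'id': 50, 'value': 65, 'a': 39}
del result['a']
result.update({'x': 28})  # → {'id': 50, 'value': 65, 'x': 28}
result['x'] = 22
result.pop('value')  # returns 65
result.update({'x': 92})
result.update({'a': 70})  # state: {'id': 50, 'x': 92, 'a': 70}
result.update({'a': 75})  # {'id': 50, 'x': 92, 'a': 75}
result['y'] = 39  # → {'id': 50, 'x': 92, 'a': 75, 'y': 39}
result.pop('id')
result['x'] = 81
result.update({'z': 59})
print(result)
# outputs {'x': 81, 'a': 75, 'y': 39, 'z': 59}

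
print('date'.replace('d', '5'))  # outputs 5ate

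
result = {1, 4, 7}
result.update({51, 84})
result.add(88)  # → {1, 4, 7, 51, 84, 88}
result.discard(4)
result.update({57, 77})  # {1, 7, 51, 57, 77, 84, 88}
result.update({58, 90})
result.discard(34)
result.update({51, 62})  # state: {1, 7, 51, 57, 58, 62, 77, 84, 88, 90}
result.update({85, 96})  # {1, 7, 51, 57, 58, 62, 77, 84, 85, 88, 90, 96}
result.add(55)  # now {1, 7, 51, 55, 57, 58, 62, 77, 84, 85, 88, 90, 96}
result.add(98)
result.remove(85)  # {1, 7, 51, 55, 57, 58, 62, 77, 84, 88, 90, 96, 98}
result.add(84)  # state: {1, 7, 51, 55, 57, 58, 62, 77, 84, 88, 90, 96, 98}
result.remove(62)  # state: {1, 7, 51, 55, 57, 58, 77, 84, 88, 90, 96, 98}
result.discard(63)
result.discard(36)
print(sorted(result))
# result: [1, 7, 51, 55, 57, 58, 77, 84, 88, 90, 96, 98]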